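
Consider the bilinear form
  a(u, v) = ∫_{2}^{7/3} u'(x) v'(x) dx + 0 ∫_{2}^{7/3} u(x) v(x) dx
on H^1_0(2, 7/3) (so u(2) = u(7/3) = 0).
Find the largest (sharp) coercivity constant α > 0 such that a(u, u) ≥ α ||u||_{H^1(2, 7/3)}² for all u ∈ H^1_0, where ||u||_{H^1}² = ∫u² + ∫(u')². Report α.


α = 9*π^2/(1 + 9*π^2)

Coercivity of a(·,·) on H^1_0(2, 7/3) means a(u, u) ≥ α ||u||_{H^1}² for every u ∈ H^1_0.
The interval has length L = 1/3, and Poincaré/coercivity depend only on L. Here a(u, u) = ∫(u')² + (0)·∫u².
Here c = 0, so a(u,u) = ∫(u')² alone. The condition a(u,u) ≥ α||u||_{H^1}² reads (1−α)∫(u')² ≥ (α−c)∫u². Any admissible α is ≤ 1 (rapidly oscillating u have ∫u²/∫(u')² → 0), and α = 1 would force 0 ≥ (1−c)∫u², impossible since c < 1; so 1−α > 0. By the sharp Poincaré inequality on H^1_0 of an interval of length L, ∫(u')² ≥ (π/L)²∫u² with equality for the first sine mode sin(π(x−x₀)/L) (x₀ the left endpoint), so the inequality holds for all u iff (1−α)(π/L)² ≥ α − c, i.e. α ≤ ((π/L)² + c)/((π/L)² + 1) = (1 + c(L/π)²)/(1 + (L/π)²). (Direct route, valid since c ≤ 0: Poincaré gives c∫u² ≥ c(L/π)²∫(u')², so a(u,u) ≥ (1 + c(L/π)²)∫(u')², while ||u||_{H^1}² ≤ (1 + (L/π)²)∫(u')²; dividing yields the same α.) With (π/L)² = 9*π^2 and c = 0, the largest admissible constant is α = ((π/L)² + c)/((π/L)² + 1).
Simplifying, α = 9*π^2/(1 + 9*π^2).


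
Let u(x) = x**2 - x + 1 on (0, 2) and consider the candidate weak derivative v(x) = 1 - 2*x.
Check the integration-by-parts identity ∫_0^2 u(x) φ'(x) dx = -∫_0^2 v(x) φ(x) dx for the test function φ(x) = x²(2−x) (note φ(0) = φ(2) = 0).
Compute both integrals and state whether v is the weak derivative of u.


LHS = -28/15, RHS = 28/15. No, v is not the weak derivative of u.

u(x) = x**2 - x + 1, classical derivative u'(x) = 2*x - 1.
φ(x) = x²(2−x), so φ'(x) = x*(4 - 3*x).
Note φ(0) = φ(2) = 0, so the boundary term u·φ vanishes.
LHS = ∫_0^2 u(x) φ'(x) dx = ∫_0^2 (-3*x^4 + 7*x^3 - 7*x^2 + 4*x) dx. Term by term:
  ∫_0^2 -3*x^4 dx = -96/5;  ∫_0^2 7*x^3 dx = 28;  ∫_0^2 -7*x^2 dx = -56/3;
  ∫_0^2 4*x dx = 8.
Sum: -96/5 + 28 − 56/3 + 8 = -28/15.
So LHS = -28/15.
∫_0^2 v(x) φ(x) dx = ∫_0^2 (2*x^4 - 5*x^3 + 2*x^2) dx. Term by term:
  ∫_0^2 2*x^4 dx = 64/5;  ∫_0^2 -5*x^3 dx = -20;  ∫_0^2 2*x^2 dx = 16/3.
Sum: 64/5 − 20 + 16/3 = -28/15.
So RHS = -∫_0^2 v(x) φ(x) dx = 28/15.
LHS − RHS = -56/15 ≠ 0, so the identity fails.
(For a valid weak derivative the identity must hold for EVERY test function, in particular this one. The failure shows v is NOT the weak derivative of u.)
Correct weak derivative would be u'(x) = 2*x - 1.


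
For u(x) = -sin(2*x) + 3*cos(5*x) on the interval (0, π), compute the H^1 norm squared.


||u||_{H^1(0,π)}^2 = 208/7 + 239*π/2

u'(x) = -15*sin(5*x) - 2*cos(2*x).
Expand u² and (u')² and integrate term by term on (0, π), using: for integers n ≥ 1, ∫_0^π sin²(nx) dx = ∫_0^π cos²(nx) dx = π/2; for n ≠ n', ∫_0^π sin(nx)sin(n'x) dx = ∫_0^π cos(nx)cos(n'x) dx = 0; and by product-to-sum, ∫_0^π sin(nx)cos(n'x) dx = ½∫_0^π [sin((n+n')x) + sin((n−n')x)] dx, which is 0 when n+n' is even and 2n/(n²−n'²) when n+n' is odd (it need not vanish on (0, π)).
  u² squared terms: (-1)²·∫sin(2x)² dx = 1·π/2 = π/2;  (3)²·∫cos(5x)² dx = 9·π/2 = 9*π/2.
  u² cross terms: 2·(-1)·(3)·∫sin(2x)·cos(5x) dx = -6·(-4/21) = 8/7.
  So ∫_0^π u² dx = π/2 + 9*π/2 + 8/7 = 8/7 + 5*π.
  (u')² squared terms: (-15)²·∫sin(5x)² dx = 225·π/2 = 225*π/2;  (-2)²·∫cos(2x)² dx = 4·π/2 = 2*π.
  (u')² cross terms: 2·(-15)·(-2)·∫sin(5x)·cos(2x) dx = 60·(10/21) = 200/7.
  So ∫_0^π (u')² dx = 225*π/2 + 2*π + 200/7 = 200/7 + 229*π/2.
||u||_{H^1}^2 = (8/7 + 5*π) + (200/7 + 229*π/2) = 208/7 + 239*π/2.


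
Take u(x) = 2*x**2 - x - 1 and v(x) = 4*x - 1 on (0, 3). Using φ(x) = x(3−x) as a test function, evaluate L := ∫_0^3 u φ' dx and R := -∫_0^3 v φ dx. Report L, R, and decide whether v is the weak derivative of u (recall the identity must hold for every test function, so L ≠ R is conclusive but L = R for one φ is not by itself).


LHS = -45/2, RHS = -45/2. Yes, v = u' weakly.

u(x) = 2*x**2 - x - 1, classical derivative u'(x) = 4*x - 1.
φ(x) = x(3−x), so φ'(x) = 3 - 2*x.
Note φ(0) = φ(3) = 0, so the boundary term u·φ vanishes.
LHS = ∫_0^3 u(x) φ'(x) dx = ∫_0^3 (-4*x^3 + 8*x^2 - x - 3) dx. Term by term:
  ∫_0^3 -4*x^3 dx = -81;  ∫_0^3 8*x^2 dx = 72;  ∫_0^3 -x dx = -9/2;
  ∫_0^3 -3 dx = -9.
Sum: -81 + 72 − 9/2 − 9 = -45/2.
So LHS = -45/2.
∫_0^3 v(x) φ(x) dx = ∫_0^3 (-4*x^3 + 13*x^2 - 3*x) dx. Term by term:
  ∫_0^3 -4*x^3 dx = -81;  ∫_0^3 13*x^2 dx = 117;  ∫_0^3 -3*x dx = -27/2.
Sum: -81 + 117 − 27/2 = 45/2.
So RHS = -∫_0^3 v(x) φ(x) dx = -45/2.
LHS = RHS, so the identity holds for this test φ.
Moreover u is smooth here and v(x) = u'(x) = 4*x - 1 pointwise, so the identity holds for every test function. Hence v is the weak derivative of u.


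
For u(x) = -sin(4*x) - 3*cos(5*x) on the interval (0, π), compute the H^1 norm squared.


||u||_{H^1(0,π)}^2 = -416/3 + 251*π/2

u'(x) = 15*sin(5*x) - 4*cos(4*x).
Expand u² and (u')² and integrate term by term on (0, π), using: for integers n ≥ 1, ∫_0^π sin²(nx) dx = ∫_0^π cos²(nx) dx = π/2; for n ≠ n', ∫_0^π sin(nx)sin(n'x) dx = ∫_0^π cos(nx)cos(n'x) dx = 0; and by product-to-sum, ∫_0^π sin(nx)cos(n'x) dx = ½∫_0^π [sin((n+n')x) + sin((n−n')x)] dx, which is 0 when n+n' is even and 2n/(n²−n'²) when n+n' is odd (it need not vanish on (0, π)).
  u² squared terms: (-1)²·∫sin(4x)² dx = 1·π/2 = π/2;  (-3)²·∫cos(5x)² dx = 9·π/2 = 9*π/2.
  u² cross terms: 2·(-1)·(-3)·∫sin(4x)·cos(5x) dx = 6·(-8/9) = -16/3.
  So ∫_0^π u² dx = π/2 + 9*π/2 − 16/3 = -16/3 + 5*π.
  (u')² squared terms: (-4)²·∫cos(4x)² dx = 16·π/2 = 8*π;  (15)²·∫sin(5x)² dx = 225·π/2 = 225*π/2.
  (u')² cross terms: 2·(-4)·(15)·∫cos(4x)·sin(5x) dx = -120·(10/9) = -400/3.
  So ∫_0^π (u')² dx = 8*π + 225*π/2 − 400/3 = -400/3 + 241*π/2.
||u||_{H^1}^2 = (-16/3 + 5*π) + (-400/3 + 241*π/2) = -416/3 + 251*π/2.


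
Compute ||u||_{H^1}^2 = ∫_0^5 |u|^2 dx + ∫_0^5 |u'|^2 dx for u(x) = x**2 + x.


||u||_{H^1}^2 = 7205/6

The H^1 norm (squared) on an interval (0, L) is
  ||u||_{H^1}^2 = ∫_0^L u(x)^2 dx + ∫_0^L u'(x)^2 dx.
Compute u'(x) = 2*x + 1.
Then u(x)^2 = x**4 + 2*x**3 + x**2 and u'(x)^2 = 4*x**2 + 4*x + 1.
Integrate each monomial from 0 to 5 using ∫_0^5 c·x^n dx = c·5^(n+1)/(n+1):
  ∫_0^5 u(x)^2 dx = ∫_0^5 (x^4 + 2*x^3 + x^2) dx. Term by term:
    ∫_0^5 x^4 dx = 625;  ∫_0^5 2*x^3 dx = 625/2;  ∫_0^5 x^2 dx = 125/3.
  Sum: 625 + 625/2 + 125/3 = 5875/6.
  ∫_0^5 u'(x)^2 dx = ∫_0^5 (4*x^2 + 4*x + 1) dx. Term by term:
    ∫_0^5 4*x^2 dx = 500/3;  ∫_0^5 4*x dx = 50;  ∫_0^5 1 dx = 5.
  Sum: 500/3 + 50 + 5 = 665/3.
Adding: ||u||_{H^1}^2 = 5875/6 + 665/3 = 7205/6.


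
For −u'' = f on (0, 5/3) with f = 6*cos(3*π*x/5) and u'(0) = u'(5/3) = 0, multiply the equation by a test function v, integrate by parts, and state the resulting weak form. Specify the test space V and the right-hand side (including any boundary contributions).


V = H^1(0, 5/3) (no boundary constraint on v; u is determined up to an additive constant); weak form: ∫_0^5/3 u'v' dx = ∫_0^5/3 (6*cos(3*π*x/5)) v dx for all v ∈ V.

Multiply both sides by a test function v and integrate from 0 to 5/3:
  ∫_0^5/3 −u''(x) v(x) dx = ∫_0^5/3 f(x) v(x) dx.
Integrate the LHS by parts once:
  ∫_0^5/3 −u'' v dx = −[u'(x) v(x)]_0^5/3 + ∫_0^5/3 u'(x) v'(x) dx.
Thus ∫_0^5/3 u'(x) v'(x) dx = ∫_0^5/3 f(x) v(x) dx + [u'(x) v(x)]_0^5/3.
Choose V so that boundary terms are either known or forced to vanish.
u has homogeneous Neumann: u'(0) = u'(5/3) = 0. So [u' v]_0^5/3 = 0·v(5/3) − 0·v(0) = 0 for any v; take V = H^1(0, 5/3).
Weak formulation: find u (satisfying any essential BC) such that ∫_0^5/3 u'(x) v'(x) dx = ∫_0^5/3 f v dx for all v ∈ V (homogeneous Neumann, so boundary terms vanish).
Substituting f(x) = 6*cos(3*π*x/5), the right-hand side is ∫_0^5/3 (6*cos(3*π*x/5)) v dx.
Compatibility check (pure Neumann): taking v ≡ 1 ∈ V gives 0 = ∫_0^5/3 f dx + (0) − (0), i.e. ∫_0^5/3 f dx must equal u'(0) − u'(5/3) = 0. Indeed ∫_0^5/3 (6*cos(3*π*x/5)) dx = 0, so the data are compatible. The solution is then unique only up to an additive constant (fix it e.g. by requiring ∫_0^5/3 u dx = 0).


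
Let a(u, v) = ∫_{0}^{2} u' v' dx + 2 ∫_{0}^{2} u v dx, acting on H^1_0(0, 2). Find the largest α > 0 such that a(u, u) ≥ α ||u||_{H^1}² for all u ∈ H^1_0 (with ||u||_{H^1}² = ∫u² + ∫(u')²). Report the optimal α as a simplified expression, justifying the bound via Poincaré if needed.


α = 1

Coercivity of a(·,·) on H^1_0(0, 2) means a(u, u) ≥ α ||u||_{H^1}² for every u ∈ H^1_0.
The interval has length L = 2, and Poincaré/coercivity depend only on L. Here a(u, u) = ∫(u')² + (2)·∫u².
Here c = 2 ≥ 1, so a(u,u) = ∫(u')² + c∫u² ≥ ∫(u')² + ∫u² = ||u||_{H^1}², i.e. α = 1 works. No larger α is possible: a(u,u) ≥ α||u||_{H^1}² means (1−α)∫(u')² ≥ (α−c)∫u², and for the modes u_n = sin(nπ(x−x₀)/L) (x₀ the left endpoint) one has ∫u_n²/∫(u_n')² = (L/(nπ))² → 0, so a(u_n,u_n)/||u_n||_{H^1}² → 1. Hence the optimal constant is α = 1.
Therefore α = 1.


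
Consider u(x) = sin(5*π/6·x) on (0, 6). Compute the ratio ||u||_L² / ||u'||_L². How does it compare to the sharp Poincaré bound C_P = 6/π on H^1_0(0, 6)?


||u||_L² / ||u'||_L² = 6/(5*π) < C_P = 6/π.

u(x) = sin(5*π/6·x), so u'(x) = 5*π*cos(5*π*x/6)/6.
Writing u(x) = A·sin(kπx/L) with A = 1 and k = 5, use ∫_0^L sin²(kπx/L) dx = L/2 and ∫_0^L cos²(kπx/L) dx = L/2.
u² = 1·sin²(5*π/6·x) and (u')² = 25*π^2/36·cos²(5*π/6·x), and each of sin², cos² integrates to L/2 = 3 over (0, 6).
∫_0^6 u² dx = 3, so ||u||_L² = sqrt(3).
∫_0^6 (u')² dx = 25*π^2/12, so ||u'||_L² = 5*sqrt(3)*π/6.
Ratio ||u||_L² / ||u'||_L² = 6/(5*π).
Sharp Poincaré constant on H^1_0(0, 6) is C_P = L/π = 6/π, achieved by sin(π/6·x).
This is the k = 5 harmonic; the ratio L/(kπ) is strictly less than C_P = L/π, consistent with the sharp inequality ||u||_L² ≤ C_P ||u'||_L².


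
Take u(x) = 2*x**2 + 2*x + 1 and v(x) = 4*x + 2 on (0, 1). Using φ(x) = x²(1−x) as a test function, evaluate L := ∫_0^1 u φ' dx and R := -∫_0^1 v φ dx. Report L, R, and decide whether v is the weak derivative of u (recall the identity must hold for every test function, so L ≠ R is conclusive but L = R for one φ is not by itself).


LHS = -11/30, RHS = -11/30. Yes, v = u' weakly.

u(x) = 2*x**2 + 2*x + 1, classical derivative u'(x) = 4*x + 2.
φ(x) = x²(1−x), so φ'(x) = x*(2 - 3*x).
Note φ(0) = φ(1) = 0, so the boundary term u·φ vanishes.
LHS = ∫_0^1 u(x) φ'(x) dx = ∫_0^1 (-6*x^4 - 2*x^3 + x^2 + 2*x) dx. Term by term:
  ∫_0^1 -6*x^4 dx = -6/5;  ∫_0^1 -2*x^3 dx = -1/2;  ∫_0^1 x^2 dx = 1/3;
  ∫_0^1 2*x dx = 1.
Sum: -6/5 − 1/2 + 1/3 + 1 = -11/30.
So LHS = -11/30.
∫_0^1 v(x) φ(x) dx = ∫_0^1 (-4*x^4 + 2*x^3 + 2*x^2) dx. Term by term:
  ∫_0^1 -4*x^4 dx = -4/5;  ∫_0^1 2*x^3 dx = 1/2;  ∫_0^1 2*x^2 dx = 2/3.
Sum: -4/5 + 1/2 + 2/3 = 11/30.
So RHS = -∫_0^1 v(x) φ(x) dx = -11/30.
LHS = RHS, so the identity holds for this test φ.
Moreover u is smooth here and v(x) = u'(x) = 4*x + 2 pointwise, so the identity holds for every test function. Hence v is the weak derivative of u.


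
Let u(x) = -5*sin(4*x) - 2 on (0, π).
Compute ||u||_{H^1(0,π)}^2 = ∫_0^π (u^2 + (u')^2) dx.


||u||_{H^1(0,π)}^2 = 433*π/2

u'(x) = -20*cos(4*x).
Expand u² and (u')² and integrate term by term on (0, π), using: for integers n ≥ 1, ∫_0^π sin²(nx) dx = ∫_0^π cos²(nx) dx = π/2; for n ≠ n', ∫_0^π sin(nx)sin(n'x) dx = ∫_0^π cos(nx)cos(n'x) dx = 0; and by product-to-sum, ∫_0^π sin(nx)cos(n'x) dx = ½∫_0^π [sin((n+n')x) + sin((n−n')x)] dx, which is 0 when n+n' is even and 2n/(n²−n'²) when n+n' is odd (it need not vanish on (0, π)). For the constant mode: ∫_0^π 1 dx = π, ∫_0^π cos(nx) dx = 0, ∫_0^π sin(nx) dx = (1−(−1)^n)/n.
  u² squared terms: (-2)²·∫1 dx = 4·π = 4*π;  (-5)²·∫sin(4x)² dx = 25·π/2 = 25*π/2.
  u² cross terms: 2·(-2)·(-5)·∫1·sin(4x) dx = 20·(0) = 0.
  So ∫_0^π u² dx = 4*π + 25*π/2 + 0 = 33*π/2.
  (u')² squared terms: (-20)²·∫cos(4x)² dx = 400·π/2 = 200*π.
  So ∫_0^π (u')² dx = 200*π.
||u||_{H^1}^2 = (33*π/2) + (200*π) = 433*π/2.


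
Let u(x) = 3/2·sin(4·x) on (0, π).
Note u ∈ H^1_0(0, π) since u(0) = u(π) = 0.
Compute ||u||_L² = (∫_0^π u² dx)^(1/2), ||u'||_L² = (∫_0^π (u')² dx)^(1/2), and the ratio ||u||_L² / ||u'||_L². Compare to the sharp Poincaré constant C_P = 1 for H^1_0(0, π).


||u||_L² / ||u'||_L² = 1/4 < C_P = 1.

u(x) = 3/2·sin(4·x), so u'(x) = 6*cos(4*x).
Writing u(x) = A·sin(kπx/L) with A = 3/2 and k = 4, use ∫_0^L sin²(kπx/L) dx = L/2 and ∫_0^L cos²(kπx/L) dx = L/2.
u² = 9/4·sin²(4·x) and (u')² = 36·cos²(4·x), and each of sin², cos² integrates to L/2 = π/2 over (0, π).
∫_0^π u² dx = 9*π/8, so ||u||_L² = 3*sqrt(2)*sqrt(π)/4.
∫_0^π (u')² dx = 18*π, so ||u'||_L² = 3*sqrt(2)*sqrt(π).
Ratio ||u||_L² / ||u'||_L² = 1/4.
Sharp Poincaré constant on H^1_0(0, π) is C_P = L/π = 1, achieved by sin(x).
This is the k = 4 harmonic; the ratio L/(kπ) is strictly less than C_P = L/π, consistent with the sharp inequality ||u||_L² ≤ C_P ||u'||_L².


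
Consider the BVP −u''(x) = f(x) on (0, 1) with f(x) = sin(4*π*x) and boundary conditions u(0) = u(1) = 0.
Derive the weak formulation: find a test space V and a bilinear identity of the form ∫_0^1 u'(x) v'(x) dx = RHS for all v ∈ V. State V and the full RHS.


V = H^1_0(0, 1) (so v(0) = v(1) = 0); weak form: ∫_0^1 u'v' dx = ∫_0^1 (sin(4*π*x)) v dx for all v ∈ V.

Multiply both sides by a test function v and integrate from 0 to 1:
  ∫_0^1 −u''(x) v(x) dx = ∫_0^1 f(x) v(x) dx.
Integrate the LHS by parts once:
  ∫_0^1 −u'' v dx = −[u'(x) v(x)]_0^1 + ∫_0^1 u'(x) v'(x) dx.
Thus ∫_0^1 u'(x) v'(x) dx = ∫_0^1 f(x) v(x) dx + [u'(x) v(x)]_0^1.
Choose V so that boundary terms are either known or forced to vanish.
u is Dirichlet: u(0) = u(1) = 0. Let V = H^1_0(0, 1); then v(0) = v(1) = 0, and [u' v]_0^1 = 0.
Weak formulation: find u (satisfying any essential BC) such that ∫_0^1 u'(x) v'(x) dx = ∫_0^1 f v dx for all v ∈ V.
Substituting f(x) = sin(4*π*x), the right-hand side is ∫_0^1 (sin(4*π*x)) v dx.


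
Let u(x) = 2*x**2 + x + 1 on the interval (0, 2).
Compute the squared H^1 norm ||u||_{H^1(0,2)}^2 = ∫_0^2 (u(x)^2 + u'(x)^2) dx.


||u||_{H^1}^2 = 608/5

The H^1 norm (squared) on an interval (0, L) is
  ||u||_{H^1}^2 = ∫_0^L u(x)^2 dx + ∫_0^L u'(x)^2 dx.
Compute u'(x) = 4*x + 1.
Then u(x)^2 = 4*x**4 + 4*x**3 + 5*x**2 + 2*x + 1 and u'(x)^2 = 16*x**2 + 8*x + 1.
Integrate each monomial from 0 to 2 using ∫_0^2 c·x^n dx = c·2^(n+1)/(n+1):
  ∫_0^2 u(x)^2 dx = ∫_0^2 (4*x^4 + 4*x^3 + 5*x^2 + 2*x + 1) dx. Term by term:
    ∫_0^2 4*x^4 dx = 128/5;  ∫_0^2 4*x^3 dx = 16;  ∫_0^2 5*x^2 dx = 40/3;
    ∫_0^2 2*x dx = 4;  ∫_0^2 1 dx = 2.
  Sum: 128/5 + 16 + 40/3 + 4 + 2 = 914/15.
  ∫_0^2 u'(x)^2 dx = ∫_0^2 (16*x^2 + 8*x + 1) dx. Term by term:
    ∫_0^2 16*x^2 dx = 128/3;  ∫_0^2 8*x dx = 16;  ∫_0^2 1 dx = 2.
  Sum: 128/3 + 16 + 2 = 182/3.
Adding: ||u||_{H^1}^2 = 914/15 + 182/3 = 608/5.


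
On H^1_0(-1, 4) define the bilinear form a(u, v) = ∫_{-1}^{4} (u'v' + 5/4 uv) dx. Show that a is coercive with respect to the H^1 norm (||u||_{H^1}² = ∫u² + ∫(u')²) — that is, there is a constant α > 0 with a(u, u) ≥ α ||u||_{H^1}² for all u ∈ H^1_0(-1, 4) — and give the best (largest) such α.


α = 1

Coercivity of a(·,·) on H^1_0(-1, 4) means a(u, u) ≥ α ||u||_{H^1}² for every u ∈ H^1_0.
The interval has length L = 5, and Poincaré/coercivity depend only on L. Here a(u, u) = ∫(u')² + (5/4)·∫u².
Here c = 5/4 ≥ 1, so a(u,u) = ∫(u')² + c∫u² ≥ ∫(u')² + ∫u² = ||u||_{H^1}², i.e. α = 1 works. No larger α is possible: a(u,u) ≥ α||u||_{H^1}² means (1−α)∫(u')² ≥ (α−c)∫u², and for the modes u_n = sin(nπ(x−x₀)/L) (x₀ the left endpoint) one has ∫u_n²/∫(u_n')² = (L/(nπ))² → 0, so a(u_n,u_n)/||u_n||_{H^1}² → 1. Hence the optimal constant is α = 1.
Therefore α = 1.


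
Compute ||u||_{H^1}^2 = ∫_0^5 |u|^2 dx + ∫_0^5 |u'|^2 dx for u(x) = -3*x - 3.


||u||_{H^1}^2 = 690

The H^1 norm (squared) on an interval (0, L) is
  ||u||_{H^1}^2 = ∫_0^L u(x)^2 dx + ∫_0^L u'(x)^2 dx.
Compute u'(x) = -3.
Then u(x)^2 = 9*x**2 + 18*x + 9 and u'(x)^2 = 9.
Integrate each monomial from 0 to 5 using ∫_0^5 c·x^n dx = c·5^(n+1)/(n+1):
  ∫_0^5 u(x)^2 dx = ∫_0^5 (9*x^2 + 18*x + 9) dx. Term by term:
    ∫_0^5 9*x^2 dx = 375;  ∫_0^5 18*x dx = 225;  ∫_0^5 9 dx = 45.
  Sum: 375 + 225 + 45 = 645.
  ∫_0^5 u'(x)^2 dx = ∫_0^5 (9) dx. Term by term:
    ∫_0^5 9 dx = 45.
Adding: ||u||_{H^1}^2 = 645 + 45 = 690.


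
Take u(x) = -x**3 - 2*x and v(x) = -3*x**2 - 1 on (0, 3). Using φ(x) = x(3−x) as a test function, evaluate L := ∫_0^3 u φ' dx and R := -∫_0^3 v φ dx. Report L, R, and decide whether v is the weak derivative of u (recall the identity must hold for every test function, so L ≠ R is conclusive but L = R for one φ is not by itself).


LHS = 909/20, RHS = 819/20. No, v is not the weak derivative of u.

u(x) = -x**3 - 2*x, classical derivative u'(x) = -3*x**2 - 2.
φ(x) = x(3−x), so φ'(x) = 3 - 2*x.
Note φ(0) = φ(3) = 0, so the boundary term u·φ vanishes.
LHS = ∫_0^3 u(x) φ'(x) dx = ∫_0^3 (2*x^4 - 3*x^3 + 4*x^2 - 6*x) dx. Term by term:
  ∫_0^3 2*x^4 dx = 486/5;  ∫_0^3 -3*x^3 dx = -243/4;  ∫_0^3 4*x^2 dx = 36;
  ∫_0^3 -6*x dx = -27.
Sum: 486/5 − 243/4 + 36 − 27 = 909/20.
So LHS = 909/20.
∫_0^3 v(x) φ(x) dx = ∫_0^3 (3*x^4 - 9*x^3 + x^2 - 3*x) dx. Term by term:
  ∫_0^3 3*x^4 dx = 729/5;  ∫_0^3 -9*x^3 dx = -729/4;  ∫_0^3 x^2 dx = 9;
  ∫_0^3 -3*x dx = -27/2.
Sum: 729/5 − 729/4 + 9 − 27/2 = -819/20.
So RHS = -∫_0^3 v(x) φ(x) dx = 819/20.
LHS − RHS = 9/2 ≠ 0, so the identity fails.
(For a valid weak derivative the identity must hold for EVERY test function, in particular this one. The failure shows v is NOT the weak derivative of u.)
Correct weak derivative would be u'(x) = -3*x**2 - 2.


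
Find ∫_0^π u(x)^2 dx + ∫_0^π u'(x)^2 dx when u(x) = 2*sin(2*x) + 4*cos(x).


||u||_{H^1(0,π)}^2 = 128/3 + 26*π

u'(x) = -4*sin(x) + 4*cos(2*x).
Expand u² and (u')² and integrate term by term on (0, π), using: for integers n ≥ 1, ∫_0^π sin²(nx) dx = ∫_0^π cos²(nx) dx = π/2; for n ≠ n', ∫_0^π sin(nx)sin(n'x) dx = ∫_0^π cos(nx)cos(n'x) dx = 0; and by product-to-sum, ∫_0^π sin(nx)cos(n'x) dx = ½∫_0^π [sin((n+n')x) + sin((n−n')x)] dx, which is 0 when n+n' is even and 2n/(n²−n'²) when n+n' is odd (it need not vanish on (0, π)).
  u² squared terms: (2)²·∫sin(2x)² dx = 4·π/2 = 2*π;  (4)²·∫cos(x)² dx = 16·π/2 = 8*π.
  u² cross terms: 2·(2)·(4)·∫sin(2x)·cos(x) dx = 16·(4/3) = 64/3.
  So ∫_0^π u² dx = 2*π + 8*π + 64/3 = 64/3 + 10*π.
  (u')² squared terms: (-4)²·∫sin(x)² dx = 16·π/2 = 8*π;  (4)²·∫cos(2x)² dx = 16·π/2 = 8*π.
  (u')² cross terms: 2·(-4)·(4)·∫sin(x)·cos(2x) dx = -32·(-2/3) = 64/3.
  So ∫_0^π (u')² dx = 8*π + 8*π + 64/3 = 64/3 + 16*π.
||u||_{H^1}^2 = (64/3 + 10*π) + (64/3 + 16*π) = 128/3 + 26*π.


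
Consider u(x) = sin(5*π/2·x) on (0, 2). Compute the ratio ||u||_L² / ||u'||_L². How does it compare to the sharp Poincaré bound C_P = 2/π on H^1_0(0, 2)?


||u||_L² / ||u'||_L² = 2/(5*π) < C_P = 2/π.

u(x) = sin(5*π/2·x), so u'(x) = 5*π*cos(5*π*x/2)/2.
Writing u(x) = A·sin(kπx/L) with A = 1 and k = 5, use ∫_0^L sin²(kπx/L) dx = L/2 and ∫_0^L cos²(kπx/L) dx = L/2.
u² = 1·sin²(5*π/2·x) and (u')² = 25*π^2/4·cos²(5*π/2·x), and each of sin², cos² integrates to L/2 = 1 over (0, 2).
∫_0^2 u² dx = 1, so ||u||_L² = 1.
∫_0^2 (u')² dx = 25*π^2/4, so ||u'||_L² = 5*π/2.
Ratio ||u||_L² / ||u'||_L² = 2/(5*π).
Sharp Poincaré constant on H^1_0(0, 2) is C_P = L/π = 2/π, achieved by sin(π/2·x).
This is the k = 5 harmonic; the ratio L/(kπ) is strictly less than C_P = L/π, consistent with the sharp inequality ||u||_L² ≤ C_P ||u'||_L².


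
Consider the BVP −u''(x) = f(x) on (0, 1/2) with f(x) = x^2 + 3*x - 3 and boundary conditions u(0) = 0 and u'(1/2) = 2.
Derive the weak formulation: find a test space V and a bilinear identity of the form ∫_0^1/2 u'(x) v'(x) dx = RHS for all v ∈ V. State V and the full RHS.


V = {v ∈ H^1(0, 1/2) : v(0) = 0} (test functions vanish at x = 0 where u is specified); weak form: ∫_0^1/2 u'v' dx = ∫_0^1/2 (x^2 + 3*x - 3) v dx + 2·v(1/2) for all v ∈ V.

Multiply both sides by a test function v and integrate from 0 to 1/2:
  ∫_0^1/2 −u''(x) v(x) dx = ∫_0^1/2 f(x) v(x) dx.
Integrate the LHS by parts once:
  ∫_0^1/2 −u'' v dx = −[u'(x) v(x)]_0^1/2 + ∫_0^1/2 u'(x) v'(x) dx.
Thus ∫_0^1/2 u'(x) v'(x) dx = ∫_0^1/2 f(x) v(x) dx + [u'(x) v(x)]_0^1/2.
Choose V so that boundary terms are either known or forced to vanish.
Mixed BC: u(0) = 0 (Dirichlet) and u'(1/2) = 2 (Neumann). Define V = {v ∈ H^1(0, 1/2) : v(0) = 0}. Then [u' v]_0^1/2 = u'(1/2)·v(1/2) − u'(0)·0 = 2·v(1/2).
Weak formulation: find u (satisfying any essential BC) such that ∫_0^1/2 u'(x) v'(x) dx = ∫_0^1/2 f v dx + 2·v(1/2) for all v ∈ V (Dirichlet at 0 absorbed into V; Neumann datum at x = 1/2 contributes the boundary term).
Substituting f(x) = x^2 + 3*x - 3, the right-hand side is ∫_0^1/2 (x^2 + 3*x - 3) v dx + 2·v(1/2).


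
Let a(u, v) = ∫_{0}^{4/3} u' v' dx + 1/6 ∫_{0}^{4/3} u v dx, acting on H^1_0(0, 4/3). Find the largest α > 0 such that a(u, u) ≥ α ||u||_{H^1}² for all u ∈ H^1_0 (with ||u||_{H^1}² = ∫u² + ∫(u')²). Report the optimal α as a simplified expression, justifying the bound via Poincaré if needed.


α = (8 + 27*π^2)/(3*(16 + 9*π^2))

Coercivity of a(·,·) on H^1_0(0, 4/3) means a(u, u) ≥ α ||u||_{H^1}² for every u ∈ H^1_0.
The interval has length L = 4/3, and Poincaré/coercivity depend only on L. Here a(u, u) = ∫(u')² + (1/6)·∫u².
Here 0 < c = 1/6 < 1. The condition a(u,u) ≥ α||u||_{H^1}² reads (1−α)∫(u')² ≥ (α−c)∫u². Any admissible α is ≤ 1 (rapidly oscillating u have ∫u²/∫(u')² → 0), and α = 1 would force 0 ≥ (1−c)∫u², impossible since c < 1; so 1−α > 0. By the sharp Poincaré inequality on H^1_0 of an interval of length L, ∫(u')² ≥ (π/L)²∫u² with equality for the first sine mode sin(π(x−x₀)/L) (x₀ the left endpoint), so the inequality holds for all u iff (1−α)(π/L)² ≥ α − c, i.e. α ≤ ((π/L)² + c)/((π/L)² + 1) = (1 + c(L/π)²)/(1 + (L/π)²). With (π/L)² = 9*π^2/16 and c = 1/6, the largest admissible constant is α = ((π/L)² + c)/((π/L)² + 1).
Simplifying, α = (8 + 27*π^2)/(3*(16 + 9*π^2)).


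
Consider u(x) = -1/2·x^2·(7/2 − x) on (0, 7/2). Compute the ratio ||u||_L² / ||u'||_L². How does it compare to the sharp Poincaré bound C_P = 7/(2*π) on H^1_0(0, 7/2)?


||u||_L² / ||u'||_L² = sqrt(14)/4 < C_P = 7/(2*π).

u(x) = -1/2·x^2·(7/2 − x), so u'(x) = x*(3*x - 7)/2.
u(x) = -1/2·x^2·(7/2 − x) vanishes at x = 0 and x = 7/2, so u ∈ H^1_0(0, 7/2). Differentiate via the product rule and integrate the resulting polynomials term by term.
  ∫_0^7/2 u² dx = ∫_0^7/2 (x^6/4 - 7*x^5/4 + 49*x^4/16) dx. Term by term:
    ∫_0^7/2 x^6/4 dx = 117649/512;  ∫_0^7/2 -7*x^5/4 dx = -823543/1536;  ∫_0^7/2 49*x^4/16 dx = 823543/2560.
  Sum: 117649/512 − 823543/1536 + 823543/2560 = 117649/7680.
  ∫_0^7/2 (u')² dx = ∫_0^7/2 (9*x^4/4 - 21*x^3/2 + 49*x^2/4) dx. Term by term:
    ∫_0^7/2 9*x^4/4 dx = 151263/640;  ∫_0^7/2 -21*x^3/2 dx = -50421/128;  ∫_0^7/2 49*x^2/4 dx = 16807/96.
  Sum: 151263/640 − 50421/128 + 16807/96 = 16807/960.
∫_0^7/2 u² dx = 117649/7680, so ||u||_L² = 343*sqrt(30)/480.
∫_0^7/2 (u')² dx = 16807/960, so ||u'||_L² = 49*sqrt(105)/120.
Ratio ||u||_L² / ||u'||_L² = sqrt(14)/4.
Sharp Poincaré constant on H^1_0(0, 7/2) is C_P = L/π = 7/(2*π), achieved by sin(2*π/7·x).
A polynomial bump cannot attain the sharp Poincaré constant (only the first sine eigenfunction does), so the ratio is strictly less than C_P, consistent with ||u||_L² ≤ C_P ||u'||_L².


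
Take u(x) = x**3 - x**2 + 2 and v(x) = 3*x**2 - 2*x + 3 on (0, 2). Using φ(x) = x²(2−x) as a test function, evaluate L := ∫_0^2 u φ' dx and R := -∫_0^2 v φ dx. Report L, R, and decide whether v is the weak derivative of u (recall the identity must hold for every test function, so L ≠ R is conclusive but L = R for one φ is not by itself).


LHS = -16/5, RHS = -36/5. No, v is not the weak derivative of u.

u(x) = x**3 - x**2 + 2, classical derivative u'(x) = 3*x**2 - 2*x.
φ(x) = x²(2−x), so φ'(x) = x*(4 - 3*x).
Note φ(0) = φ(2) = 0, so the boundary term u·φ vanishes.
LHS = ∫_0^2 u(x) φ'(x) dx = ∫_0^2 (-3*x^5 + 7*x^4 - 4*x^3 - 6*x^2 + 8*x) dx. Term by term:
  ∫_0^2 -3*x^5 dx = -32;  ∫_0^2 7*x^4 dx = 224/5;  ∫_0^2 -4*x^3 dx = -16;
  ∫_0^2 -6*x^2 dx = -16;  ∫_0^2 8*x dx = 16.
Sum: -32 + 224/5 − 16 − 16 + 16 = -16/5.
So LHS = -16/5.
∫_0^2 v(x) φ(x) dx = ∫_0^2 (-3*x^5 + 8*x^4 - 7*x^3 + 6*x^2) dx. Term by term:
  ∫_0^2 -3*x^5 dx = -32;  ∫_0^2 8*x^4 dx = 256/5;  ∫_0^2 -7*x^3 dx = -28;
  ∫_0^2 6*x^2 dx = 16.
Sum: -32 + 256/5 − 28 + 16 = 36/5.
So RHS = -∫_0^2 v(x) φ(x) dx = -36/5.
LHS − RHS = 4 ≠ 0, so the identity fails.
(For a valid weak derivative the identity must hold for EVERY test function, in particular this one. The failure shows v is NOT the weak derivative of u.)
Correct weak derivative would be u'(x) = 3*x**2 - 2*x.


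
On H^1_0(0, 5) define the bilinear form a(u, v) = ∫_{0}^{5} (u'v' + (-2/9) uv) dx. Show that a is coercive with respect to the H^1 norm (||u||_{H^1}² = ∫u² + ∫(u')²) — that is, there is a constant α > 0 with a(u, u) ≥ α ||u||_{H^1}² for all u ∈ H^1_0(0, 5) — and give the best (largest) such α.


α = (-50/9 + π^2)/(π^2 + 25)

Coercivity of a(·,·) on H^1_0(0, 5) means a(u, u) ≥ α ||u||_{H^1}² for every u ∈ H^1_0.
The interval has length L = 5, and Poincaré/coercivity depend only on L. Here a(u, u) = ∫(u')² + (-2/9)·∫u².
Here c = -2/9 < 0 with |c| < (π/L)² = π^2/25, so coercivity still holds. The condition a(u,u) ≥ α||u||_{H^1}² reads (1−α)∫(u')² ≥ (α−c)∫u². Any admissible α is ≤ 1 (rapidly oscillating u have ∫u²/∫(u')² → 0), and α = 1 would force 0 ≥ (1−c)∫u², impossible since c < 1; so 1−α > 0. By the sharp Poincaré inequality on H^1_0 of an interval of length L, ∫(u')² ≥ (π/L)²∫u² with equality for the first sine mode sin(π(x−x₀)/L) (x₀ the left endpoint), so the inequality holds for all u iff (1−α)(π/L)² ≥ α − c, i.e. α ≤ ((π/L)² + c)/((π/L)² + 1) = (1 + c(L/π)²)/(1 + (L/π)²). (Direct route, valid since c ≤ 0: Poincaré gives c∫u² ≥ c(L/π)²∫(u')², so a(u,u) ≥ (1 + c(L/π)²)∫(u')², while ||u||_{H^1}² ≤ (1 + (L/π)²)∫(u')²; dividing yields the same α.) With (π/L)² = π^2/25 and c = -2/9, the largest admissible constant is α = ((π/L)² + c)/((π/L)² + 1).
Simplifying, α = (-50/9 + π^2)/(π^2 + 25).


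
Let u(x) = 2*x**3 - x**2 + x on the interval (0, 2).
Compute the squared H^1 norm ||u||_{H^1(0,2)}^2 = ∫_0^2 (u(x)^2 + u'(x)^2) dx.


||u||_{H^1}^2 = 23962/105

The H^1 norm (squared) on an interval (0, L) is
  ||u||_{H^1}^2 = ∫_0^L u(x)^2 dx + ∫_0^L u'(x)^2 dx.
Compute u'(x) = 6*x**2 - 2*x + 1.
Then u(x)^2 = 4*x**6 - 4*x**5 + 5*x**4 - 2*x**3 + x**2 and u'(x)^2 = 36*x**4 - 24*x**3 + 16*x**2 - 4*x + 1.
Integrate each monomial from 0 to 2 using ∫_0^2 c·x^n dx = c·2^(n+1)/(n+1):
  ∫_0^2 u(x)^2 dx = ∫_0^2 (4*x^6 - 4*x^5 + 5*x^4 - 2*x^3 + x^2) dx. Term by term:
    ∫_0^2 4*x^6 dx = 512/7;  ∫_0^2 -4*x^5 dx = -128/3;  ∫_0^2 5*x^4 dx = 32;
    ∫_0^2 -2*x^3 dx = -8;  ∫_0^2 x^2 dx = 8/3.
  Sum: 512/7 − 128/3 + 32 − 8 + 8/3 = 400/7.
  ∫_0^2 u'(x)^2 dx = ∫_0^2 (36*x^4 - 24*x^3 + 16*x^2 - 4*x + 1) dx. Term by term:
    ∫_0^2 36*x^4 dx = 1152/5;  ∫_0^2 -24*x^3 dx = -96;  ∫_0^2 16*x^2 dx = 128/3;
    ∫_0^2 -4*x dx = -8;  ∫_0^2 1 dx = 2.
  Sum: 1152/5 − 96 + 128/3 − 8 + 2 = 2566/15.
Adding: ||u||_{H^1}^2 = 400/7 + 2566/15 = 23962/105.


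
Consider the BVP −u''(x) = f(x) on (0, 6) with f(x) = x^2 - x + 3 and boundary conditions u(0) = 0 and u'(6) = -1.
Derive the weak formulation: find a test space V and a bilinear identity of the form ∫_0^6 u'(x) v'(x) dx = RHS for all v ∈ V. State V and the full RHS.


V = {v ∈ H^1(0, 6) : v(0) = 0} (test functions vanish at x = 0 where u is specified); weak form: ∫_0^6 u'v' dx = ∫_0^6 (x^2 - x + 3) v dx − v(6) for all v ∈ V.

Multiply both sides by a test function v and integrate from 0 to 6:
  ∫_0^6 −u''(x) v(x) dx = ∫_0^6 f(x) v(x) dx.
Integrate the LHS by parts once:
  ∫_0^6 −u'' v dx = −[u'(x) v(x)]_0^6 + ∫_0^6 u'(x) v'(x) dx.
Thus ∫_0^6 u'(x) v'(x) dx = ∫_0^6 f(x) v(x) dx + [u'(x) v(x)]_0^6.
Choose V so that boundary terms are either known or forced to vanish.
Mixed BC: u(0) = 0 (Dirichlet) and u'(6) = -1 (Neumann). Define V = {v ∈ H^1(0, 6) : v(0) = 0}. Then [u' v]_0^6 = u'(6)·v(6) − u'(0)·0 = − v(6).
Weak formulation: find u (satisfying any essential BC) such that ∫_0^6 u'(x) v'(x) dx = ∫_0^6 f v dx − v(6) for all v ∈ V (Dirichlet at 0 absorbed into V; Neumann datum at x = 6 contributes the boundary term).
Substituting f(x) = x^2 - x + 3, the right-hand side is ∫_0^6 (x^2 - x + 3) v dx − v(6).


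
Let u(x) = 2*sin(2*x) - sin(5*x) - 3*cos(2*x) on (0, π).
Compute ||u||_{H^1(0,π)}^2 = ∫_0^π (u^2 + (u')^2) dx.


||u||_{H^1(0,π)}^2 = 100/7 + 91*π/2

u'(x) = 6*sin(2*x) + 4*cos(2*x) - 5*cos(5*x).
Expand u² and (u')² and integrate term by term on (0, π), using: for integers n ≥ 1, ∫_0^π sin²(nx) dx = ∫_0^π cos²(nx) dx = π/2; for n ≠ n', ∫_0^π sin(nx)sin(n'x) dx = ∫_0^π cos(nx)cos(n'x) dx = 0; and by product-to-sum, ∫_0^π sin(nx)cos(n'x) dx = ½∫_0^π [sin((n+n')x) + sin((n−n')x)] dx, which is 0 when n+n' is even and 2n/(n²−n'²) when n+n' is odd (it need not vanish on (0, π)).
  u² squared terms: (-1)²·∫sin(5x)² dx = 1·π/2 = π/2;  (-3)²·∫cos(2x)² dx = 9·π/2 = 9*π/2;  (2)²·∫sin(2x)² dx = 4·π/2 = 2*π.
  u² cross terms: 2·(-1)·(-3)·∫sin(5x)·cos(2x) dx = 6·(10/21) = 20/7;  2·(-1)·(2)·∫sin(5x)·sin(2x) dx = -4·(0) = 0;  2·(-3)·(2)·∫cos(2x)·sin(2x) dx = -12·(0) = 0.
  So ∫_0^π u² dx = π/2 + 9*π/2 + 2*π + 20/7 + 0 + 0 = 20/7 + 7*π.
  (u')² squared terms: (-5)²·∫cos(5x)² dx = 25·π/2 = 25*π/2;  (4)²·∫cos(2x)² dx = 16·π/2 = 8*π;  (6)²·∫sin(2x)² dx = 36·π/2 = 18*π.
  (u')² cross terms: 2·(-5)·(4)·∫cos(5x)·cos(2x) dx = -40·(0) = 0;  2·(-5)·(6)·∫cos(5x)·sin(2x) dx = -60·(-4/21) = 80/7;  2·(4)·(6)·∫cos(2x)·sin(2x) dx = 48·(0) = 0.
  So ∫_0^π (u')² dx = 25*π/2 + 8*π + 18*π + 0 + 80/7 + 0 = 80/7 + 77*π/2.
||u||_{H^1}^2 = (20/7 + 7*π) + (80/7 + 77*π/2) = 100/7 + 91*π/2.


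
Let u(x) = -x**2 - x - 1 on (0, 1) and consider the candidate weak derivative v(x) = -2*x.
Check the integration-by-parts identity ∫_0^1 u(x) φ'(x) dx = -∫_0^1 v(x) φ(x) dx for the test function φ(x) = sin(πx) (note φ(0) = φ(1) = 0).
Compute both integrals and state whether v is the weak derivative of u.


LHS = 4/π, RHS = 2/π. No, v is not the weak derivative of u.

u(x) = -x**2 - x - 1, classical derivative u'(x) = -2*x - 1.
φ(x) = sin(πx), so φ'(x) = π*cos(π*x).
Note φ(0) = φ(1) = 0, so the boundary term u·φ vanishes.
LHS = ∫_0^1 u(x) φ'(x) dx = ∫_0^1 (-π*x^2*cos(π*x) - π*x*cos(π*x) - π*cos(π*x)) dx. Term by term:
  ∫_0^1 -π*cos(π*x) dx = 0;  ∫_0^1 -π*x*cos(π*x) dx = 2/π;  ∫_0^1 -π*x^2*cos(π*x) dx = 2/π.
Sum: 0 + 2/π + 2/π = 4/π.
So LHS = 4/π.
∫_0^1 v(x) φ(x) dx = ∫_0^1 (-2*x*sin(π*x)) dx. Term by term:
  ∫_0^1 -2*x*sin(π*x) dx = -2/π.
So RHS = -∫_0^1 v(x) φ(x) dx = 2/π.
LHS − RHS = 2/π ≠ 0, so the identity fails.
(For a valid weak derivative the identity must hold for EVERY test function, in particular this one. The failure shows v is NOT the weak derivative of u.)
Correct weak derivative would be u'(x) = -2*x - 1.


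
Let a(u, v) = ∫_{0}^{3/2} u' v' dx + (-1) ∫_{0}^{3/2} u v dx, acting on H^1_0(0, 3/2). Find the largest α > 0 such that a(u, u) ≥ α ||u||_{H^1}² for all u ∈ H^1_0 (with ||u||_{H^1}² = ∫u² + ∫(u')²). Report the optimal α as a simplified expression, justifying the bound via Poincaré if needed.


α = (-9 + 4*π^2)/(9 + 4*π^2)

Coercivity of a(·,·) on H^1_0(0, 3/2) means a(u, u) ≥ α ||u||_{H^1}² for every u ∈ H^1_0.
The interval has length L = 3/2, and Poincaré/coercivity depend only on L. Here a(u, u) = ∫(u')² + (-1)·∫u².
Here c = -1 < 0 with |c| < (π/L)² = 4*π^2/9, so coercivity still holds. The condition a(u,u) ≥ α||u||_{H^1}² reads (1−α)∫(u')² ≥ (α−c)∫u². Any admissible α is ≤ 1 (rapidly oscillating u have ∫u²/∫(u')² → 0), and α = 1 would force 0 ≥ (1−c)∫u², impossible since c < 1; so 1−α > 0. By the sharp Poincaré inequality on H^1_0 of an interval of length L, ∫(u')² ≥ (π/L)²∫u² with equality for the first sine mode sin(π(x−x₀)/L) (x₀ the left endpoint), so the inequality holds for all u iff (1−α)(π/L)² ≥ α − c, i.e. α ≤ ((π/L)² + c)/((π/L)² + 1) = (1 + c(L/π)²)/(1 + (L/π)²). (Direct route, valid since c ≤ 0: Poincaré gives c∫u² ≥ c(L/π)²∫(u')², so a(u,u) ≥ (1 + c(L/π)²)∫(u')², while ||u||_{H^1}² ≤ (1 + (L/π)²)∫(u')²; dividing yields the same α.) With (π/L)² = 4*π^2/9 and c = -1, the largest admissible constant is α = ((π/L)² + c)/((π/L)² + 1).
Simplifying, α = (-9 + 4*π^2)/(9 + 4*π^2).


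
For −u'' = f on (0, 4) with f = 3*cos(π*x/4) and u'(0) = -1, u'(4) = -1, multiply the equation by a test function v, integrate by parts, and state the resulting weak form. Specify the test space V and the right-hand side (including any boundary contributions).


V = H^1(0, 4) (v unrestricted at boundary; u is determined up to an additive constant); weak form: ∫_0^4 u'v' dx = ∫_0^4 (3*cos(π*x/4)) v dx − v(4) + v(0) for all v ∈ V.

Multiply both sides by a test function v and integrate from 0 to 4:
  ∫_0^4 −u''(x) v(x) dx = ∫_0^4 f(x) v(x) dx.
Integrate the LHS by parts once:
  ∫_0^4 −u'' v dx = −[u'(x) v(x)]_0^4 + ∫_0^4 u'(x) v'(x) dx.
Thus ∫_0^4 u'(x) v'(x) dx = ∫_0^4 f(x) v(x) dx + [u'(x) v(x)]_0^4.
Choose V so that boundary terms are either known or forced to vanish.
u has inhomogeneous Neumann u'(0) = -1, u'(4) = -1. [u' v]_0^4 = (-1)·v(4) − (-1)·v(0) = − v(4) + v(0). Take V = H^1(0, 4); boundary term becomes part of RHS.
Weak formulation: find u (satisfying any essential BC) such that ∫_0^4 u'(x) v'(x) dx = ∫_0^4 f v dx − v(4) + v(0) for all v ∈ V (Neumann data are natural BCs: they enter the RHS as boundary terms).
Substituting f(x) = 3*cos(π*x/4), the right-hand side is ∫_0^4 (3*cos(π*x/4)) v dx − v(4) + v(0).
Compatibility check (pure Neumann): taking v ≡ 1 ∈ V gives 0 = ∫_0^4 f dx + (-1) − (-1), i.e. ∫_0^4 f dx must equal u'(0) − u'(4) = 0. Indeed ∫_0^4 (3*cos(π*x/4)) dx = 0, so the data are compatible. The solution is then unique only up to an additive constant (fix it e.g. by requiring ∫_0^4 u dx = 0).


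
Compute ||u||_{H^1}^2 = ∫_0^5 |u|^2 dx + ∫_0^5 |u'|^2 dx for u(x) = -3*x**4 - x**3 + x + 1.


||u||_{H^1}^2 = 338743565/84

The H^1 norm (squared) on an interval (0, L) is
  ||u||_{H^1}^2 = ∫_0^L u(x)^2 dx + ∫_0^L u'(x)^2 dx.
Compute u'(x) = -12*x**3 - 3*x**2 + 1.
Then u(x)^2 = 9*x**8 + 6*x**7 + x**6 - 6*x**5 - 8*x**4 - 2*x**3 + x**2 + 2*x + 1 and u'(x)^2 = 144*x**6 + 72*x**5 + 9*x**4 - 24*x**3 - 6*x**2 + 1.
Integrate each monomial from 0 to 5 using ∫_0^5 c·x^n dx = c·5^(n+1)/(n+1):
  ∫_0^5 u(x)^2 dx = ∫_0^5 (9*x^8 + 6*x^7 + x^6 - 6*x^5 - 8*x^4 - 2*x^3 + x^2 + 2*x + 1) dx. Term by term:
    ∫_0^5 9*x^8 dx = 1953125;  ∫_0^5 6*x^7 dx = 1171875/4;  ∫_0^5 x^6 dx = 78125/7;
    ∫_0^5 -6*x^5 dx = -15625;  ∫_0^5 -8*x^4 dx = -5000;  ∫_0^5 -2*x^3 dx = -625/2;
    ∫_0^5 x^2 dx = 125/3;  ∫_0^5 2*x dx = 25;  ∫_0^5 1 dx = 5.
  Sum: 1953125 + 1171875/4 + 78125/7 − 15625 − 5000 − 625/2 + 125/3 + 25 + 5 = 187856645/84.
  ∫_0^5 u'(x)^2 dx = ∫_0^5 (144*x^6 + 72*x^5 + 9*x^4 - 24*x^3 - 6*x^2 + 1) dx. Term by term:
    ∫_0^5 144*x^6 dx = 11250000/7;  ∫_0^5 72*x^5 dx = 187500;  ∫_0^5 9*x^4 dx = 5625;
    ∫_0^5 -24*x^3 dx = -3750;  ∫_0^5 -6*x^2 dx = -250;  ∫_0^5 1 dx = 5.
  Sum: 11250000/7 + 187500 + 5625 − 3750 − 250 + 5 = 12573910/7.
Adding: ||u||_{H^1}^2 = 187856645/84 + 12573910/7 = 338743565/84.


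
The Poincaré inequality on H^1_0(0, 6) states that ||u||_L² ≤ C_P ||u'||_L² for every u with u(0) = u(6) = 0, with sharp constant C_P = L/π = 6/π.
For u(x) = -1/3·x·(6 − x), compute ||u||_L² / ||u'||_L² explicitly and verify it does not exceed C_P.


||u||_L² / ||u'||_L² = 3*sqrt(10)/5 < C_P = 6/π.

u(x) = -1/3·x·(6 − x), so u'(x) = 2*x/3 - 2.
u(x) = -1/3·x·(6 − x) vanishes at x = 0 and x = 6, so u ∈ H^1_0(0, 6). Differentiate via the product rule and integrate the resulting polynomials term by term.
  ∫_0^6 u² dx = ∫_0^6 (x^4/9 - 4*x^3/3 + 4*x^2) dx. Term by term:
    ∫_0^6 x^4/9 dx = 864/5;  ∫_0^6 -4*x^3/3 dx = -432;  ∫_0^6 4*x^2 dx = 288.
  Sum: 864/5 − 432 + 288 = 144/5.
  ∫_0^6 (u')² dx = ∫_0^6 (4*x^2/9 - 8*x/3 + 4) dx. Term by term:
    ∫_0^6 4*x^2/9 dx = 32;  ∫_0^6 -8*x/3 dx = -48;  ∫_0^6 4 dx = 24.
  Sum: 32 − 48 + 24 = 8.
∫_0^6 u² dx = 144/5, so ||u||_L² = 12*sqrt(5)/5.
∫_0^6 (u')² dx = 8, so ||u'||_L² = 2*sqrt(2).
Ratio ||u||_L² / ||u'||_L² = 3*sqrt(10)/5.
Sharp Poincaré constant on H^1_0(0, 6) is C_P = L/π = 6/π, achieved by sin(π/6·x).
A polynomial bump cannot attain the sharp Poincaré constant (only the first sine eigenfunction does), so the ratio is strictly less than C_P, consistent with ||u||_L² ≤ C_P ||u'||_L².


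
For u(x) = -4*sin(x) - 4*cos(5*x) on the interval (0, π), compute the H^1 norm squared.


||u||_{H^1(0,π)}^2 = 224*π

u'(x) = 20*sin(5*x) - 4*cos(x).
Expand u² and (u')² and integrate term by term on (0, π), using: for integers n ≥ 1, ∫_0^π sin²(nx) dx = ∫_0^π cos²(nx) dx = π/2; for n ≠ n', ∫_0^π sin(nx)sin(n'x) dx = ∫_0^π cos(nx)cos(n'x) dx = 0; and by product-to-sum, ∫_0^π sin(nx)cos(n'x) dx = ½∫_0^π [sin((n+n')x) + sin((n−n')x)] dx, which is 0 when n+n' is even and 2n/(n²−n'²) when n+n' is odd (it need not vanish on (0, π)).
  u² squared terms: (-4)²·∫cos(5x)² dx = 16·π/2 = 8*π;  (-4)²·∫sin(x)² dx = 16·π/2 = 8*π.
  u² cross terms: 2·(-4)·(-4)·∫cos(5x)·sin(x) dx = 32·(0) = 0.
  So ∫_0^π u² dx = 8*π + 8*π + 0 = 16*π.
  (u')² squared terms: (-4)²·∫cos(x)² dx = 16·π/2 = 8*π;  (20)²·∫sin(5x)² dx = 400·π/2 = 200*π.
  (u')² cross terms: 2·(-4)·(20)·∫cos(x)·sin(5x) dx = -160·(0) = 0.
  So ∫_0^π (u')² dx = 8*π + 200*π + 0 = 208*π.
||u||_{H^1}^2 = (16*π) + (208*π) = 224*π.


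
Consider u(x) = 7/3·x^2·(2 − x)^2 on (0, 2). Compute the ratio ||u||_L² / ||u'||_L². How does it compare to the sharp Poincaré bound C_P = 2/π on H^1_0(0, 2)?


||u||_L² / ||u'||_L² = sqrt(3)/3 < C_P = 2/π.

u(x) = 7/3·x^2·(2 − x)^2, so u'(x) = 28*x*(x - 2)*(x - 1)/3.
u(x) = 7/3·x^2·(2 − x)^2 vanishes at x = 0 and x = 2, so u ∈ H^1_0(0, 2). Differentiate via the product rule and integrate the resulting polynomials term by term.
  ∫_0^2 u² dx = ∫_0^2 (49*x^8/9 - 392*x^7/9 + 392*x^6/3 - 1568*x^5/9 + 784*x^4/9) dx. Term by term:
    ∫_0^2 49*x^8/9 dx = 25088/81;  ∫_0^2 -392*x^7/9 dx = -12544/9;  ∫_0^2 392*x^6/3 dx = 7168/3;
    ∫_0^2 -1568*x^5/9 dx = -50176/27;  ∫_0^2 784*x^4/9 dx = 25088/45.
  Sum: 25088/81 − 12544/9 + 7168/3 − 50176/27 + 25088/45 = 1792/405.
  ∫_0^2 (u')² dx = ∫_0^2 (784*x^6/9 - 1568*x^5/3 + 10192*x^4/9 - 3136*x^3/3 + 3136*x^2/9) dx. Term by term:
    ∫_0^2 784*x^6/9 dx = 14336/9;  ∫_0^2 -1568*x^5/3 dx = -50176/9;  ∫_0^2 10192*x^4/9 dx = 326144/45;
    ∫_0^2 -3136*x^3/3 dx = -12544/3;  ∫_0^2 3136*x^2/9 dx = 25088/27.
  Sum: 14336/9 − 50176/9 + 326144/45 − 12544/3 + 25088/27 = 1792/135.
∫_0^2 u² dx = 1792/405, so ||u||_L² = 16*sqrt(35)/45.
∫_0^2 (u')² dx = 1792/135, so ||u'||_L² = 16*sqrt(105)/45.
Ratio ||u||_L² / ||u'||_L² = sqrt(3)/3.
Sharp Poincaré constant on H^1_0(0, 2) is C_P = L/π = 2/π, achieved by sin(π/2·x).
A polynomial bump cannot attain the sharp Poincaré constant (only the first sine eigenfunction does), so the ratio is strictly less than C_P, consistent with ||u||_L² ≤ C_P ||u'||_L².
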